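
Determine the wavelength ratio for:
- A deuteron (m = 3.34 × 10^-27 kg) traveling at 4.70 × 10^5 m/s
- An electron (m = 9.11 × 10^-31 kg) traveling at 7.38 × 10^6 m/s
λ₁/λ₂ = 4.28 × 10^-3

Using λ = h/(mv):

λ₁ = h/(m₁v₁) = 4.22 × 10^-13 m
λ₂ = h/(m₂v₂) = 9.86 × 10^-11 m

Ratio λ₁/λ₂ = (m₂v₂)/(m₁v₁)
         = (9.11 × 10^-31 kg × 7.38 × 10^6 m/s) / (3.34 × 10^-27 kg × 4.70 × 10^5 m/s)
         = 4.28 × 10^-3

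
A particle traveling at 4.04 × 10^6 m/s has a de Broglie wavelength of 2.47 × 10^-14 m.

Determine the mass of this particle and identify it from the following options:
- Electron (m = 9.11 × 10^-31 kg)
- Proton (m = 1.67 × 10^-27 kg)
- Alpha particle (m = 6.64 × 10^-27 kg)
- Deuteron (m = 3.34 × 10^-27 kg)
The particle is an alpha particle.

From λ = h/(mv), solve for mass:

m = h/(λv)
m = (6.626 × 10^-34 J·s) / (2.47 × 10^-14 m × 4.04 × 10^6 m/s)
m = 6.64 × 10^-27 kg

Comparing with the listed masses, this is closest to an alpha particle.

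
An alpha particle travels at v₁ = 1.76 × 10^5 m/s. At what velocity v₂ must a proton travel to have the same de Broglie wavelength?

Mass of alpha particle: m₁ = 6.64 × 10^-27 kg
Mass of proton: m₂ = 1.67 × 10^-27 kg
v₂ = 7.00 × 10^5 m/s

For equal de Broglie wavelengths: λ₁ = λ₂

h/(m₁v₁) = h/(m₂v₂)
m₁v₁ = m₂v₂
v₂ = v₁ · (m₁/m₂)

v₂ = 1.76 × 10^5 m/s × (6.64 × 10^-27 kg / 1.67 × 10^-27 kg)
v₂ = 7.00 × 10^5 m/s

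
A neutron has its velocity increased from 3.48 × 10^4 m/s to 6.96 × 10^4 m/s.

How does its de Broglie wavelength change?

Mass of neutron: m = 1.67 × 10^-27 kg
The wavelength decreases by a factor of 2.

Using λ = h/(mv):

Initial wavelength: λ₁ = h/(mv₁) = 1.14 × 10^-11 m
Final wavelength: λ₂ = h/(mv₂) = 5.70 × 10^-12 m

Since λ ∝ 1/v, when velocity increases by a factor of 2, the wavelength decreases by a factor of 2.

λ₂/λ₁ = v₁/v₂ = 1/2

The wavelength decreases by a factor of 2.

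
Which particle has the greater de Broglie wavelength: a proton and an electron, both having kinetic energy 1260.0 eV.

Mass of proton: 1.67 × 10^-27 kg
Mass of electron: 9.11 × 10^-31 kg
The electron has the longer wavelength.

Using λ = h/√(2mKE):

For proton: λ₁ = h/√(2m₁KE) = 8.07 × 10^-13 m
For electron: λ₂ = h/√(2m₂KE) = 3.45 × 10^-11 m

Since λ ∝ 1/√m at constant kinetic energy, the lighter particle has the longer wavelength.

The electron has the longer de Broglie wavelength.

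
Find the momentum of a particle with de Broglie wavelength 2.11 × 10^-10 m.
3.14 × 10^-24 kg·m/s

From the de Broglie relation λ = h/p, we solve for p:

p = h/λ
p = (6.626 × 10^-34 J·s) / (2.11 × 10^-10 m)
p = 3.14 × 10^-24 kg·m/s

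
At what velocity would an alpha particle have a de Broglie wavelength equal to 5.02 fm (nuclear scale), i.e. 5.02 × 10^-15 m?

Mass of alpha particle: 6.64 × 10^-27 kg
1.99 × 10^7 m/s

From λ = h/(mv), solve for v:

v = h/(mλ)
v = (6.626 × 10^-34 J·s) / (6.64 × 10^-27 kg × 5.02 × 10^-15 m)
v = 1.99 × 10^7 m/s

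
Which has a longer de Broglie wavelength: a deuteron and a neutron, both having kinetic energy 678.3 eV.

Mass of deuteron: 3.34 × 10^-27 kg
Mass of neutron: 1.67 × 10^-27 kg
The neutron has the longer wavelength.

Using λ = h/√(2mKE):

For deuteron: λ₁ = h/√(2m₁KE) = 7.78 × 10^-13 m
For neutron: λ₂ = h/√(2m₂KE) = 1.10 × 10^-12 m

Since λ ∝ 1/√m at constant kinetic energy, the lighter particle has the longer wavelength.

The neutron has the longer de Broglie wavelength.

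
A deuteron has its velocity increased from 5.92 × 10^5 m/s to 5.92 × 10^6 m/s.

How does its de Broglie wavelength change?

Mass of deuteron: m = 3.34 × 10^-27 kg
The wavelength decreases by a factor of 10.

Using λ = h/(mv):

Initial wavelength: λ₁ = h/(mv₁) = 3.35 × 10^-13 m
Final wavelength: λ₂ = h/(mv₂) = 3.35 × 10^-14 m

Since λ ∝ 1/v, when velocity increases by a factor of 10, the wavelength decreases by a factor of 10.

λ₂/λ₁ = v₁/v₂ = 1/10

The wavelength decreases by a factor of 10.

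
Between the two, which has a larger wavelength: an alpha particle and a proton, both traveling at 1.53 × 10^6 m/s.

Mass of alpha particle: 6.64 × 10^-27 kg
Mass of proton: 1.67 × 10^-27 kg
The proton has the longer wavelength.

Using λ = h/(mv), since both particles have the same velocity, the wavelength depends only on mass.

For alpha particle: λ₁ = h/(m₁v) = 6.52 × 10^-14 m
For proton: λ₂ = h/(m₂v) = 2.59 × 10^-13 m

Since λ ∝ 1/m at constant velocity, the lighter particle has the longer wavelength.

The proton has the longer de Broglie wavelength.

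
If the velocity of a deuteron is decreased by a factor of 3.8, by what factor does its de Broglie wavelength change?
The wavelength increases by a factor of 3.8.

From λ = h/(mv), the wavelength is inversely proportional to velocity:

λ ∝ 1/v

If v → v/3.8, then λ → 3.8λ

When velocity is decreased by a factor of 3.8, the wavelength increases by a factor of 3.8.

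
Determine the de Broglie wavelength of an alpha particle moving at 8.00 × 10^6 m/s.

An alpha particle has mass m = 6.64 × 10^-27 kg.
1.25 × 10^-14 m

Using the de Broglie relation λ = h/(mv):

λ = h/(mv)
λ = (6.626 × 10^-34 J·s) / (6.64 × 10^-27 kg × 8.00 × 10^6 m/s)
λ = 1.25 × 10^-14 m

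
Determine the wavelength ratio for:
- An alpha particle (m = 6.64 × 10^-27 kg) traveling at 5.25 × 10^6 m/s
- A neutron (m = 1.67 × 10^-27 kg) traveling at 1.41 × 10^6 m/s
λ₁/λ₂ = 0.0675

Using λ = h/(mv):

λ₁ = h/(m₁v₁) = 1.90 × 10^-14 m
λ₂ = h/(m₂v₂) = 2.81 × 10^-13 m

Ratio λ₁/λ₂ = (m₂v₂)/(m₁v₁)
         = (1.67 × 10^-27 kg × 1.41 × 10^6 m/s) / (6.64 × 10^-27 kg × 5.25 × 10^6 m/s)
         = 0.0675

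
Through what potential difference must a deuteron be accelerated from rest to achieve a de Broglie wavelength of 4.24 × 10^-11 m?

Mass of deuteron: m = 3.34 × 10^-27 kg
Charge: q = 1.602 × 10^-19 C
2.28 × 10^-1 V

From λ = h/√(2mqV), we solve for V:

λ² = h²/(2mqV)
V = h²/(2mqλ²)
V = (6.626 × 10^-34 J·s)² / (2 × 3.34 × 10^-27 kg × 1.602 × 10^-19 C × (4.24 × 10^-11 m)²)
V = 2.28 × 10^-1 V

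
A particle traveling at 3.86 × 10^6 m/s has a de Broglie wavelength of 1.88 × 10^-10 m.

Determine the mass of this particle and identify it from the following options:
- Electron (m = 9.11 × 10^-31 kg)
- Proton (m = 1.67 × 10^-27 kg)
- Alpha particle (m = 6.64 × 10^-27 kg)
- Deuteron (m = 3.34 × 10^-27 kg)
The particle is an electron.

From λ = h/(mv), solve for mass:

m = h/(λv)
m = (6.626 × 10^-34 J·s) / (1.88 × 10^-10 m × 3.86 × 10^6 m/s)
m = 9.13 × 10^-31 kg

Comparing with the listed masses, this is closest to an electron.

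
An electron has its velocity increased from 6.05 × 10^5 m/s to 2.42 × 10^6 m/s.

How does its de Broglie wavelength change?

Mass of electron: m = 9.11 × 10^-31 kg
The wavelength decreases by a factor of 4.

Using λ = h/(mv):

Initial wavelength: λ₁ = h/(mv₁) = 1.20 × 10^-9 m
Final wavelength: λ₂ = h/(mv₂) = 3.01 × 10^-10 m

Since λ ∝ 1/v, when velocity increases by a factor of 4, the wavelength decreases by a factor of 4.

λ₂/λ₁ = v₁/v₂ = 1/4

The wavelength decreases by a factor of 4.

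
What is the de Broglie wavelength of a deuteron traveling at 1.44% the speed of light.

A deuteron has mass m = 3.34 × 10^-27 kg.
4.60 × 10^-14 m

Using the de Broglie relation λ = h/(mv):

v = 1.44% × c = 4.317 × 10^6 m/s

λ = h/(mv)
λ = (6.626 × 10^-34 J·s) / (3.34 × 10^-27 kg × 4.317 × 10^6 m/s)
λ = 4.60 × 10^-14 m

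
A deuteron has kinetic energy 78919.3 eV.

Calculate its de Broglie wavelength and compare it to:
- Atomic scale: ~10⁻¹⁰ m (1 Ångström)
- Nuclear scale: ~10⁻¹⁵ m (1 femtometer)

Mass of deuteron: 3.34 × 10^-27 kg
λ = 7.21 × 10^-14 m, which is between nuclear and atomic scales.

Using λ = h/√(2mKE):

KE = 78919.3 eV = 1.264 × 10^-14 J

λ = h/√(2mKE)
λ = (6.626 × 10^-34 J·s) / √(2 × 3.34 × 10^-27 kg × 1.264 × 10^-14 J)
λ = 7.21 × 10^-14 m

Comparison:
- Atomic scale (10⁻¹⁰ m): λ is 0.00072× this size
- Nuclear scale (10⁻¹⁵ m): λ is 72× this size

The wavelength is between nuclear and atomic scales.

This wavelength is appropriate for probing atomic structure but too large for nuclear physics experiments.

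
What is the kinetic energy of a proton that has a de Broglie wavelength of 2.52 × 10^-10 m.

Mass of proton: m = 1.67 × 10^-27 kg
2.07 × 10^-21 J (or 0.0129 eV)

From λ = h/√(2mKE), we solve for KE:

λ² = h²/(2mKE)
KE = h²/(2mλ²)
KE = (6.626 × 10^-34 J·s)² / (2 × 1.67 × 10^-27 kg × (2.52 × 10^-10 m)²)
KE = 2.07 × 10^-21 J
KE = 0.0129 eV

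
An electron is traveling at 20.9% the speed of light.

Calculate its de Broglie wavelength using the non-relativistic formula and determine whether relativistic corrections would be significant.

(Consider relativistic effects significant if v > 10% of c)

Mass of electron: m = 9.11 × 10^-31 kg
Yes, relativistic corrections are needed.

Using the non-relativistic de Broglie formula λ = h/(mv):

v = 20.9% × c = 6.266 × 10^7 m/s

λ = h/(mv)
λ = (6.626 × 10^-34 J·s) / (9.11 × 10^-31 kg × 6.266 × 10^7 m/s)
λ = 1.16 × 10^-11 m

Since v = 20.9% of c > 10% of c, relativistic corrections ARE significant and the actual wavelength would differ from this non-relativistic estimate.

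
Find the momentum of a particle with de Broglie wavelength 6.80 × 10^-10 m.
9.74 × 10^-25 kg·m/s

From the de Broglie relation λ = h/p, we solve for p:

p = h/λ
p = (6.626 × 10^-34 J·s) / (6.80 × 10^-10 m)
p = 9.74 × 10^-25 kg·m/s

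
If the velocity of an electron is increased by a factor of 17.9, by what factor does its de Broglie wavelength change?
The wavelength decreases by a factor of 17.9.

From λ = h/(mv), the wavelength is inversely proportional to velocity:

λ ∝ 1/v

If v → 17.9v, then λ → λ/17.9

When velocity is increased by a factor of 17.9, the wavelength decreases by a factor of 17.9.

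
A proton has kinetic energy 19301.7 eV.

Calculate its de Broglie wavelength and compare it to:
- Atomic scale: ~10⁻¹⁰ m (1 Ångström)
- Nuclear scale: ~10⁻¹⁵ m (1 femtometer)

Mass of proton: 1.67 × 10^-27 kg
λ = 2.06 × 10^-13 m, which is between nuclear and atomic scales.

Using λ = h/√(2mKE):

KE = 19301.7 eV = 3.092 × 10^-15 J

λ = h/√(2mKE)
λ = (6.626 × 10^-34 J·s) / √(2 × 1.67 × 10^-27 kg × 3.092 × 10^-15 J)
λ = 2.06 × 10^-13 m

Comparison:
- Atomic scale (10⁻¹⁰ m): λ is 0.0021× this size
- Nuclear scale (10⁻¹⁵ m): λ is 2.1e+02× this size

The wavelength is between nuclear and atomic scales.

This wavelength is appropriate for probing atomic structure but too large for nuclear physics experiments.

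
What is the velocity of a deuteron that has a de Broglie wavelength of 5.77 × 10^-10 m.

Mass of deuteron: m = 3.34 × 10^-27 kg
3.44 × 10^2 m/s

From the de Broglie relation λ = h/(mv), we solve for v:

v = h/(mλ)
v = (6.626 × 10^-34 J·s) / (3.34 × 10^-27 kg × 5.77 × 10^-10 m)
v = 3.44 × 10^2 m/s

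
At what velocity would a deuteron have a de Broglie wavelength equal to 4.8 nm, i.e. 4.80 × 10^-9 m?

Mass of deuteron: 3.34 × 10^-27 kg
4.13 × 10^1 m/s

From λ = h/(mv), solve for v:

v = h/(mλ)
v = (6.626 × 10^-34 J·s) / (3.34 × 10^-27 kg × 4.80 × 10^-9 m)
v = 4.13 × 10^1 m/s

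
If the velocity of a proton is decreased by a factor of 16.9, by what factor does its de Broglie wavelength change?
The wavelength increases by a factor of 16.9.

From λ = h/(mv), the wavelength is inversely proportional to velocity:

λ ∝ 1/v

If v → v/16.9, then λ → 16.9λ

When velocity is decreased by a factor of 16.9, the wavelength increases by a factor of 16.9.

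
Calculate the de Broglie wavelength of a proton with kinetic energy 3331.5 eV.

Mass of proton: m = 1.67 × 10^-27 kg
4.96 × 10^-13 m

Using λ = h/√(2mKE):

First convert KE to Joules: KE = 3331.5 eV = 5.338 × 10^-16 J

λ = h/√(2mKE)
λ = (6.626 × 10^-34 J·s) / √(2 × 1.67 × 10^-27 kg × 5.338 × 10^-16 J)
λ = 4.96 × 10^-13 m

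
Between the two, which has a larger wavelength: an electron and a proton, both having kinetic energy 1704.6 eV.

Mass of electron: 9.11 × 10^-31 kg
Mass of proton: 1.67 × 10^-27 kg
The electron has the longer wavelength.

Using λ = h/√(2mKE):

For electron: λ₁ = h/√(2m₁KE) = 2.97 × 10^-11 m
For proton: λ₂ = h/√(2m₂KE) = 6.94 × 10^-13 m

Since λ ∝ 1/√m at constant kinetic energy, the lighter particle has the longer wavelength.

The electron has the longer de Broglie wavelength.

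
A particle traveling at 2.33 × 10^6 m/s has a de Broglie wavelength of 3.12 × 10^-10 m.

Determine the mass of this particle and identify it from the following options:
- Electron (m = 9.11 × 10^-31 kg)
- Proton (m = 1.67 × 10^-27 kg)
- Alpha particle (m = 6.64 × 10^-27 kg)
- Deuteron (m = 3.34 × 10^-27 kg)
The particle is an electron.

From λ = h/(mv), solve for mass:

m = h/(λv)
m = (6.626 × 10^-34 J·s) / (3.12 × 10^-10 m × 2.33 × 10^6 m/s)
m = 9.11 × 10^-31 kg

Comparing with the listed masses, this is closest to an electron.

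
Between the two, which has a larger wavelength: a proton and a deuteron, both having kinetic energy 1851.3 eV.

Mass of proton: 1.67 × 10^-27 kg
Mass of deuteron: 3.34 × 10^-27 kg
The proton has the longer wavelength.

Using λ = h/√(2mKE):

For proton: λ₁ = h/√(2m₁KE) = 6.66 × 10^-13 m
For deuteron: λ₂ = h/√(2m₂KE) = 4.71 × 10^-13 m

Since λ ∝ 1/√m at constant kinetic energy, the lighter particle has the longer wavelength.

The proton has the longer de Broglie wavelength.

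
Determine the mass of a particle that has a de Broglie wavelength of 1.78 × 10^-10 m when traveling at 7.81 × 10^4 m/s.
4.77 × 10^-29 kg

From the de Broglie relation λ = h/(mv), we solve for m:

m = h/(λv)
m = (6.626 × 10^-34 J·s) / (1.78 × 10^-10 m × 7.81 × 10^4 m/s)
m = 4.77 × 10^-29 kg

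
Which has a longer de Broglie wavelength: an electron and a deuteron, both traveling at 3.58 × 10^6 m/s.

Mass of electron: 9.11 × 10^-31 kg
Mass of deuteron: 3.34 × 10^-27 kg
The electron has the longer wavelength.

Using λ = h/(mv), since both particles have the same velocity, the wavelength depends only on mass.

For electron: λ₁ = h/(m₁v) = 2.03 × 10^-10 m
For deuteron: λ₂ = h/(m₂v) = 5.54 × 10^-14 m

Since λ ∝ 1/m at constant velocity, the lighter particle has the longer wavelength.

The electron has the longer de Broglie wavelength.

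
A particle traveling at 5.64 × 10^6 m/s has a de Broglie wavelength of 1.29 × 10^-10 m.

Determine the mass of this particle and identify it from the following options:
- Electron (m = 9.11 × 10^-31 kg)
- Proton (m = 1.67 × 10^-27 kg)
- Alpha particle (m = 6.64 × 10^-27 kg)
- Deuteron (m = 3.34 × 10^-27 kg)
The particle is an electron.

From λ = h/(mv), solve for mass:

m = h/(λv)
m = (6.626 × 10^-34 J·s) / (1.29 × 10^-10 m × 5.64 × 10^6 m/s)
m = 9.11 × 10^-31 kg

Comparing with the listed masses, this is closest to an electron.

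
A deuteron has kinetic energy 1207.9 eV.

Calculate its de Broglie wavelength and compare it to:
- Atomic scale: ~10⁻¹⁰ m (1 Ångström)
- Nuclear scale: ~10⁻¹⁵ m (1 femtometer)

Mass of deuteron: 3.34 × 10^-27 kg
λ = 5.83 × 10^-13 m, which is between nuclear and atomic scales.

Using λ = h/√(2mKE):

KE = 1207.9 eV = 1.935 × 10^-16 J

λ = h/√(2mKE)
λ = (6.626 × 10^-34 J·s) / √(2 × 3.34 × 10^-27 kg × 1.935 × 10^-16 J)
λ = 5.83 × 10^-13 m

Comparison:
- Atomic scale (10⁻¹⁰ m): λ is 0.0058× this size
- Nuclear scale (10⁻¹⁵ m): λ is 5.8e+02× this size

The wavelength is between nuclear and atomic scales.

This wavelength is appropriate for probing atomic structure but too large for nuclear physics experiments.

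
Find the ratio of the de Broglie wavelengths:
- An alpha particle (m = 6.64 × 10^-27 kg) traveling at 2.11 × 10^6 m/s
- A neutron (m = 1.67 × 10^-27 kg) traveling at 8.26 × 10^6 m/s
λ₁/λ₂ = 0.985

Using λ = h/(mv):

λ₁ = h/(m₁v₁) = 4.73 × 10^-14 m
λ₂ = h/(m₂v₂) = 4.80 × 10^-14 m

Ratio λ₁/λ₂ = (m₂v₂)/(m₁v₁)
         = (1.67 × 10^-27 kg × 8.26 × 10^6 m/s) / (6.64 × 10^-27 kg × 2.11 × 10^6 m/s)
         = 0.985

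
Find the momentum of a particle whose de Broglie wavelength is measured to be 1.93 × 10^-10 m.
3.43 × 10^-24 kg·m/s

From the de Broglie relation λ = h/p, we solve for p:

p = h/λ
p = (6.626 × 10^-34 J·s) / (1.93 × 10^-10 m)
p = 3.43 × 10^-24 kg·m/s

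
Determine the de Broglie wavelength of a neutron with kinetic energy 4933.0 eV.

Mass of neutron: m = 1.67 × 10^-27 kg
4.08 × 10^-13 m

Using λ = h/√(2mKE):

First convert KE to Joules: KE = 4933.0 eV = 7.904 × 10^-16 J

λ = h/√(2mKE)
λ = (6.626 × 10^-34 J·s) / √(2 × 1.67 × 10^-27 kg × 7.904 × 10^-16 J)
λ = 4.08 × 10^-13 m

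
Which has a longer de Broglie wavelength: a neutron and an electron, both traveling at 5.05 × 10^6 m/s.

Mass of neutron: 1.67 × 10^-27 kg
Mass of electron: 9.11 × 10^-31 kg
The electron has the longer wavelength.

Using λ = h/(mv), since both particles have the same velocity, the wavelength depends only on mass.

For neutron: λ₁ = h/(m₁v) = 7.86 × 10^-14 m
For electron: λ₂ = h/(m₂v) = 1.44 × 10^-10 m

Since λ ∝ 1/m at constant velocity, the lighter particle has the longer wavelength.

The electron has the longer de Broglie wavelength.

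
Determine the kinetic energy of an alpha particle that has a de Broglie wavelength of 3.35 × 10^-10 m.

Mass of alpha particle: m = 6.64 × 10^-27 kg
2.95 × 10^-22 J (or 1.84 × 10^-3 eV)

From λ = h/√(2mKE), we solve for KE:

λ² = h²/(2mKE)
KE = h²/(2mλ²)
KE = (6.626 × 10^-34 J·s)² / (2 × 6.64 × 10^-27 kg × (3.35 × 10^-10 m)²)
KE = 2.95 × 10^-22 J
KE = 1.84 × 10^-3 eV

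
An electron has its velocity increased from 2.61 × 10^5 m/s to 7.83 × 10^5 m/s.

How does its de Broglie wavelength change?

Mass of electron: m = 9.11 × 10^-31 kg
The wavelength decreases by a factor of 3.

Using λ = h/(mv):

Initial wavelength: λ₁ = h/(mv₁) = 2.79 × 10^-9 m
Final wavelength: λ₂ = h/(mv₂) = 9.29 × 10^-10 m

Since λ ∝ 1/v, when velocity increases by a factor of 3, the wavelength decreases by a factor of 3.

λ₂/λ₁ = v₁/v₂ = 1/3

The wavelength decreases by a factor of 3.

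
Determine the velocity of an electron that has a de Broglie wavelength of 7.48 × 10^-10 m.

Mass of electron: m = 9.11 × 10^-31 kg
9.72 × 10^5 m/s

From the de Broglie relation λ = h/(mv), we solve for v:

v = h/(mλ)
v = (6.626 × 10^-34 J·s) / (9.11 × 10^-31 kg × 7.48 × 10^-10 m)
v = 9.72 × 10^5 m/s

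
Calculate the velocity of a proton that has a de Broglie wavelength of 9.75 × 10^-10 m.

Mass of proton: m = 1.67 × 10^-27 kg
4.07 × 10^2 m/s

From the de Broglie relation λ = h/(mv), we solve for v:

v = h/(mλ)
v = (6.626 × 10^-34 J·s) / (1.67 × 10^-27 kg × 9.75 × 10^-10 m)
v = 4.07 × 10^2 m/s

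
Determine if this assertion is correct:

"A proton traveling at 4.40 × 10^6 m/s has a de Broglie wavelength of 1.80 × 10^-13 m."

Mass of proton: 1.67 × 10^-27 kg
False

The claim is incorrect.

Using λ = h/(mv):
λ = (6.626 × 10^-34 J·s) / (1.67 × 10^-27 kg × 4.40 × 10^6 m/s)
λ = 9.02 × 10^-14 m

The actual wavelength differs from the claimed 1.80 × 10^-13 m.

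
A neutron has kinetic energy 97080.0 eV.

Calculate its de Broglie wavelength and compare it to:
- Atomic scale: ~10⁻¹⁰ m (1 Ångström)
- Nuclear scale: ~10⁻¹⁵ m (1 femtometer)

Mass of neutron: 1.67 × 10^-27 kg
λ = 9.19 × 10^-14 m, which is between nuclear and atomic scales.

Using λ = h/√(2mKE):

KE = 97080.0 eV = 1.555 × 10^-14 J

λ = h/√(2mKE)
λ = (6.626 × 10^-34 J·s) / √(2 × 1.67 × 10^-27 kg × 1.555 × 10^-14 J)
λ = 9.19 × 10^-14 m

Comparison:
- Atomic scale (10⁻¹⁰ m): λ is 0.00092× this size
- Nuclear scale (10⁻¹⁵ m): λ is 92× this size

The wavelength is between nuclear and atomic scales.

This wavelength is appropriate for probing atomic structure but too large for nuclear physics experiments.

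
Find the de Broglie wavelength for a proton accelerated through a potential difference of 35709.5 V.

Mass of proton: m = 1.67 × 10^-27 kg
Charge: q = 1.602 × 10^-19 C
1.52 × 10^-13 m

When a particle is accelerated through voltage V, it gains kinetic energy KE = qV.

The de Broglie wavelength is then λ = h/√(2mqV):

λ = h/√(2mqV)
λ = (6.626 × 10^-34 J·s) / √(2 × 1.67 × 10^-27 kg × 1.602 × 10^-19 C × 35709.5 V)
λ = 1.52 × 10^-13 m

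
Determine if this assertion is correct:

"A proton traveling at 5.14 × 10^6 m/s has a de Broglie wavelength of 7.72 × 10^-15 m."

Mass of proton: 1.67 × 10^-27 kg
False

The claim is incorrect.

Using λ = h/(mv):
λ = (6.626 × 10^-34 J·s) / (1.67 × 10^-27 kg × 5.14 × 10^6 m/s)
λ = 7.72 × 10^-14 m

The actual wavelength differs from the claimed 7.72 × 10^-15 m.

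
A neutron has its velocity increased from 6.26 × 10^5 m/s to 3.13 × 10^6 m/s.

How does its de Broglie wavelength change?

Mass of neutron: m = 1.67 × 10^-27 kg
The wavelength decreases by a factor of 5.

Using λ = h/(mv):

Initial wavelength: λ₁ = h/(mv₁) = 6.34 × 10^-13 m
Final wavelength: λ₂ = h/(mv₂) = 1.27 × 10^-13 m

Since λ ∝ 1/v, when velocity increases by a factor of 5, the wavelength decreases by a factor of 5.

λ₂/λ₁ = v₁/v₂ = 1/5

The wavelength decreases by a factor of 5.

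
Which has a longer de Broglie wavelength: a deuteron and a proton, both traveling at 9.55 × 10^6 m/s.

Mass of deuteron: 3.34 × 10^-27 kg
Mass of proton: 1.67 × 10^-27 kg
The proton has the longer wavelength.

Using λ = h/(mv), since both particles have the same velocity, the wavelength depends only on mass.

For deuteron: λ₁ = h/(m₁v) = 2.08 × 10^-14 m
For proton: λ₂ = h/(m₂v) = 4.15 × 10^-14 m

Since λ ∝ 1/m at constant velocity, the lighter particle has the longer wavelength.

The proton has the longer de Broglie wavelength.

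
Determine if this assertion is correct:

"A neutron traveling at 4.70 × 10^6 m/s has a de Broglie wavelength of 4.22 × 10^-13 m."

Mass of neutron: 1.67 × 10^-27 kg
False

The claim is incorrect.

Using λ = h/(mv):
λ = (6.626 × 10^-34 J·s) / (1.67 × 10^-27 kg × 4.70 × 10^6 m/s)
λ = 8.44 × 10^-14 m

The actual wavelength differs from the claimed 4.22 × 10^-13 m.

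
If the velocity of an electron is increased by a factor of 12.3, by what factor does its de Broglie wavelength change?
The wavelength decreases by a factor of 12.3.

From λ = h/(mv), the wavelength is inversely proportional to velocity:

λ ∝ 1/v

If v → 12.3v, then λ → λ/12.3

When velocity is increased by a factor of 12.3, the wavelength decreases by a factor of 12.3.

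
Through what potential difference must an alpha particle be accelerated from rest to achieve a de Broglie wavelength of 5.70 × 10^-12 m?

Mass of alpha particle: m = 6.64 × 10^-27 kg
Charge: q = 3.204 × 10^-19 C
3.18 V

From λ = h/√(2mqV), we solve for V:

λ² = h²/(2mqV)
V = h²/(2mqλ²)
V = (6.626 × 10^-34 J·s)² / (2 × 6.64 × 10^-27 kg × 3.204 × 10^-19 C × (5.70 × 10^-12 m)²)
V = 3.18 V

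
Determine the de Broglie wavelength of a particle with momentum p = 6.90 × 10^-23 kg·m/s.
9.60 × 10^-12 m

Using the de Broglie relation λ = h/p:

λ = h/p
λ = (6.626 × 10^-34 J·s) / (6.90 × 10^-23 kg·m/s)
λ = 9.60 × 10^-12 m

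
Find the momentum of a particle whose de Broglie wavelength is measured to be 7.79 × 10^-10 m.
8.51 × 10^-25 kg·m/s

From the de Broglie relation λ = h/p, we solve for p:

p = h/λ
p = (6.626 × 10^-34 J·s) / (7.79 × 10^-10 m)
p = 8.51 × 10^-25 kg·m/s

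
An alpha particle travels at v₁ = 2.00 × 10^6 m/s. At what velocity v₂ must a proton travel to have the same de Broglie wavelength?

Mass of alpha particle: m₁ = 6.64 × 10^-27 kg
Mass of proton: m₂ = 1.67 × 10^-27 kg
v₂ = 7.95 × 10^6 m/s

For equal de Broglie wavelengths: λ₁ = λ₂

h/(m₁v₁) = h/(m₂v₂)
m₁v₁ = m₂v₂
v₂ = v₁ · (m₁/m₂)

v₂ = 2.00 × 10^6 m/s × (6.64 × 10^-27 kg / 1.67 × 10^-27 kg)
v₂ = 7.95 × 10^6 m/s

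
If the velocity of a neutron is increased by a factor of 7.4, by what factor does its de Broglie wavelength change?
The wavelength decreases by a factor of 7.4.

From λ = h/(mv), the wavelength is inversely proportional to velocity:

λ ∝ 1/v

If v → 7.4v, then λ → λ/7.4

When velocity is increased by a factor of 7.4, the wavelength decreases by a factor of 7.4.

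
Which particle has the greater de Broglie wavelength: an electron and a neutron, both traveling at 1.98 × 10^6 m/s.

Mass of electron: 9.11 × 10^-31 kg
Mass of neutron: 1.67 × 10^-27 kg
The electron has the longer wavelength.

Using λ = h/(mv), since both particles have the same velocity, the wavelength depends only on mass.

For electron: λ₁ = h/(m₁v) = 3.67 × 10^-10 m
For neutron: λ₂ = h/(m₂v) = 2.00 × 10^-13 m

Since λ ∝ 1/m at constant velocity, the lighter particle has the longer wavelength.

The electron has the longer de Broglie wavelength.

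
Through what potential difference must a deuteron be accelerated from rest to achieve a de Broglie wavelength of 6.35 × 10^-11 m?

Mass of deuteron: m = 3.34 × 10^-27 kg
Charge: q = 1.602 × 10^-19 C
1.02 × 10^-1 V

From λ = h/√(2mqV), we solve for V:

λ² = h²/(2mqV)
V = h²/(2mqλ²)
V = (6.626 × 10^-34 J·s)² / (2 × 3.34 × 10^-27 kg × 1.602 × 10^-19 C × (6.35 × 10^-11 m)²)
V = 1.02 × 10^-1 V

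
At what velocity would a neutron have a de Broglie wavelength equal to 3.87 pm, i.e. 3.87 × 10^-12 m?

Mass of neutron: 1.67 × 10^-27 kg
1.03 × 10^5 m/s

From λ = h/(mv), solve for v:

v = h/(mλ)
v = (6.626 × 10^-34 J·s) / (1.67 × 10^-27 kg × 3.87 × 10^-12 m)
v = 1.03 × 10^5 m/s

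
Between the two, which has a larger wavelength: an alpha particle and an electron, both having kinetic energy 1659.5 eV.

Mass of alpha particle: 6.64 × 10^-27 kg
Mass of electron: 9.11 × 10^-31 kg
The electron has the longer wavelength.

Using λ = h/√(2mKE):

For alpha particle: λ₁ = h/√(2m₁KE) = 3.53 × 10^-13 m
For electron: λ₂ = h/√(2m₂KE) = 3.01 × 10^-11 m

Since λ ∝ 1/√m at constant kinetic energy, the lighter particle has the longer wavelength.

The electron has the longer de Broglie wavelength.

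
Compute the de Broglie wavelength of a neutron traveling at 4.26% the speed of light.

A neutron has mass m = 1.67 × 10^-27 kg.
3.11 × 10^-14 m

Using the de Broglie relation λ = h/(mv):

v = 4.26% × c = 1.277 × 10^7 m/s

λ = h/(mv)
λ = (6.626 × 10^-34 J·s) / (1.67 × 10^-27 kg × 1.277 × 10^7 m/s)
λ = 3.11 × 10^-14 m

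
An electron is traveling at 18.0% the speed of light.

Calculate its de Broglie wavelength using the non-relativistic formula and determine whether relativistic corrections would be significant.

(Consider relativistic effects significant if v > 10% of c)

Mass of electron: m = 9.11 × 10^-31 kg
Yes, relativistic corrections are needed.

Using the non-relativistic de Broglie formula λ = h/(mv):

v = 18.0% × c = 5.396 × 10^7 m/s

λ = h/(mv)
λ = (6.626 × 10^-34 J·s) / (9.11 × 10^-31 kg × 5.396 × 10^7 m/s)
λ = 1.35 × 10^-11 m

Since v = 18.0% of c > 10% of c, relativistic corrections ARE significant and the actual wavelength would differ from this non-relativistic estimate.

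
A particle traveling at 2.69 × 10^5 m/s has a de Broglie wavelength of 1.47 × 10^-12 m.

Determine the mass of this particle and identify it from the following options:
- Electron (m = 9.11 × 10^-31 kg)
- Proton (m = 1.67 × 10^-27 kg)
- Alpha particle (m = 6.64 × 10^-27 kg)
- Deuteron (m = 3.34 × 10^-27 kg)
The particle is a proton.

From λ = h/(mv), solve for mass:

m = h/(λv)
m = (6.626 × 10^-34 J·s) / (1.47 × 10^-12 m × 2.69 × 10^5 m/s)
m = 1.68 × 10^-27 kg

Comparing with the listed masses, this is closest to a proton.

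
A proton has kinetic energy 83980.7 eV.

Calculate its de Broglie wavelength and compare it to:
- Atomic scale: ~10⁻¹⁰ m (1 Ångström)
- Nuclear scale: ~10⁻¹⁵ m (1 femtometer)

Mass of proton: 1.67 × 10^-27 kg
λ = 9.88 × 10^-14 m, which is between nuclear and atomic scales.

Using λ = h/√(2mKE):

KE = 83980.7 eV = 1.346 × 10^-14 J

λ = h/√(2mKE)
λ = (6.626 × 10^-34 J·s) / √(2 × 1.67 × 10^-27 kg × 1.346 × 10^-14 J)
λ = 9.88 × 10^-14 m

Comparison:
- Atomic scale (10⁻¹⁰ m): λ is 0.00099× this size
- Nuclear scale (10⁻¹⁵ m): λ is 99× this size

The wavelength is between nuclear and atomic scales.

This wavelength is appropriate for probing atomic structure but too large for nuclear physics experiments.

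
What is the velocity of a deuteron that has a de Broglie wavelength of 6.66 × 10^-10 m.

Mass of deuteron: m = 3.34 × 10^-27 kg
2.98 × 10^2 m/s

From the de Broglie relation λ = h/(mv), we solve for v:

v = h/(mλ)
v = (6.626 × 10^-34 J·s) / (3.34 × 10^-27 kg × 6.66 × 10^-10 m)
v = 2.98 × 10^2 m/s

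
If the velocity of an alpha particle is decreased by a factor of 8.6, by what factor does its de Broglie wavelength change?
The wavelength increases by a factor of 8.6.

From λ = h/(mv), the wavelength is inversely proportional to velocity:

λ ∝ 1/v

If v → v/8.6, then λ → 8.6λ

When velocity is decreased by a factor of 8.6, the wavelength increases by a factor of 8.6.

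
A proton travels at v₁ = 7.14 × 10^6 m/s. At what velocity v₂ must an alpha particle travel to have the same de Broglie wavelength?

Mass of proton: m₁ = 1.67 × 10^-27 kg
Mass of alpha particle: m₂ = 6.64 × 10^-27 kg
v₂ = 1.80 × 10^6 m/s

For equal de Broglie wavelengths: λ₁ = λ₂

h/(m₁v₁) = h/(m₂v₂)
m₁v₁ = m₂v₂
v₂ = v₁ · (m₁/m₂)

v₂ = 7.14 × 10^6 m/s × (1.67 × 10^-27 kg / 6.64 × 10^-27 kg)
v₂ = 1.80 × 10^6 m/s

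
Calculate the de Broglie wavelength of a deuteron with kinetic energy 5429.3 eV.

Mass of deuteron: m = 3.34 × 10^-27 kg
2.75 × 10^-13 m

Using λ = h/√(2mKE):

First convert KE to Joules: KE = 5429.3 eV = 8.699 × 10^-16 J

λ = h/√(2mKE)
λ = (6.626 × 10^-34 J·s) / √(2 × 3.34 × 10^-27 kg × 8.699 × 10^-16 J)
λ = 2.75 × 10^-13 m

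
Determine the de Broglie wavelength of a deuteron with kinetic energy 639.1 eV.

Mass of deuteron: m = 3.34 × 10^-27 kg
8.01 × 10^-13 m

Using λ = h/√(2mKE):

First convert KE to Joules: KE = 639.1 eV = 1.024 × 10^-16 J

λ = h/√(2mKE)
λ = (6.626 × 10^-34 J·s) / √(2 × 3.34 × 10^-27 kg × 1.024 × 10^-16 J)
λ = 8.01 × 10^-13 m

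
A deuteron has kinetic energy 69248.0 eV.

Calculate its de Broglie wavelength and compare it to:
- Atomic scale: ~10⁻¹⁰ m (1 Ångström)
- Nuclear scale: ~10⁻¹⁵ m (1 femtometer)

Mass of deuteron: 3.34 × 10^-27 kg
λ = 7.70 × 10^-14 m, which is between nuclear and atomic scales.

Using λ = h/√(2mKE):

KE = 69248.0 eV = 1.109 × 10^-14 J

λ = h/√(2mKE)
λ = (6.626 × 10^-34 J·s) / √(2 × 3.34 × 10^-27 kg × 1.109 × 10^-14 J)
λ = 7.70 × 10^-14 m

Comparison:
- Atomic scale (10⁻¹⁰ m): λ is 0.00077× this size
- Nuclear scale (10⁻¹⁵ m): λ is 77× this size

The wavelength is between nuclear and atomic scales.

This wavelength is appropriate for probing atomic structure but too large for nuclear physics experiments.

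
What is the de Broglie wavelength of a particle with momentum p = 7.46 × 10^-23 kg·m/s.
8.88 × 10^-12 m

Using the de Broglie relation λ = h/p:

λ = h/p
λ = (6.626 × 10^-34 J·s) / (7.46 × 10^-23 kg·m/s)
λ = 8.88 × 10^-12 m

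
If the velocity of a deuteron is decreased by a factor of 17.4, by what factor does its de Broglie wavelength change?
The wavelength increases by a factor of 17.4.

From λ = h/(mv), the wavelength is inversely proportional to velocity:

λ ∝ 1/v

If v → v/17.4, then λ → 17.4λ

When velocity is decreased by a factor of 17.4, the wavelength increases by a factor of 17.4.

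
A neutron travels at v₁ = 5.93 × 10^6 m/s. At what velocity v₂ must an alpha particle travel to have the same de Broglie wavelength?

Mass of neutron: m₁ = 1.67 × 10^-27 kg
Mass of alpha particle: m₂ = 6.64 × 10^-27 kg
v₂ = 1.49 × 10^6 m/s

For equal de Broglie wavelengths: λ₁ = λ₂

h/(m₁v₁) = h/(m₂v₂)
m₁v₁ = m₂v₂
v₂ = v₁ · (m₁/m₂)

v₂ = 5.93 × 10^6 m/s × (1.67 × 10^-27 kg / 6.64 × 10^-27 kg)
v₂ = 1.49 × 10^6 m/s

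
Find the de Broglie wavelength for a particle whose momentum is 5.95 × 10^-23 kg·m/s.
1.11 × 10^-11 m

Using the de Broglie relation λ = h/p:

λ = h/p
λ = (6.626 × 10^-34 J·s) / (5.95 × 10^-23 kg·m/s)
λ = 1.11 × 10^-11 m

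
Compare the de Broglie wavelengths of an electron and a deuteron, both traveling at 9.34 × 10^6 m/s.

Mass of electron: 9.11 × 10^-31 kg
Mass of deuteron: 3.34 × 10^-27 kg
The electron has the longer wavelength.

Using λ = h/(mv), since both particles have the same velocity, the wavelength depends only on mass.

For electron: λ₁ = h/(m₁v) = 7.79 × 10^-11 m
For deuteron: λ₂ = h/(m₂v) = 2.12 × 10^-14 m

Since λ ∝ 1/m at constant velocity, the lighter particle has the longer wavelength.

The electron has the longer de Broglie wavelength.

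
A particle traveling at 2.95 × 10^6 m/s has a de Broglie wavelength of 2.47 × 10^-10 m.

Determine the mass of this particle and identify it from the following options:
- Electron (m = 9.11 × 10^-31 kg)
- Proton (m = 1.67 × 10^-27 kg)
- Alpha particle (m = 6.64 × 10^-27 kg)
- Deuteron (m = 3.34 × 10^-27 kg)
The particle is an electron.

From λ = h/(mv), solve for mass:

m = h/(λv)
m = (6.626 × 10^-34 J·s) / (2.47 × 10^-10 m × 2.95 × 10^6 m/s)
m = 9.09 × 10^-31 kg

Comparing with the listed masses, this is closest to an electron.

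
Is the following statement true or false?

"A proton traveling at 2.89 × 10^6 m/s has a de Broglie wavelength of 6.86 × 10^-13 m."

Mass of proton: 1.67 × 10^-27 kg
False

The claim is incorrect.

Using λ = h/(mv):
λ = (6.626 × 10^-34 J·s) / (1.67 × 10^-27 kg × 2.89 × 10^6 m/s)
λ = 1.37 × 10^-13 m

The actual wavelength differs from the claimed 6.86 × 10^-13 m.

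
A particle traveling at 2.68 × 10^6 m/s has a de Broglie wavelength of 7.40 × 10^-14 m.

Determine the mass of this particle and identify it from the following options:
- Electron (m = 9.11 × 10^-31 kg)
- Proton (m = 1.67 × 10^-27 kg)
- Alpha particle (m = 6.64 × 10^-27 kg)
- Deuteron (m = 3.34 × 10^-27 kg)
The particle is a deuteron.

From λ = h/(mv), solve for mass:

m = h/(λv)
m = (6.626 × 10^-34 J·s) / (7.40 × 10^-14 m × 2.68 × 10^6 m/s)
m = 3.34 × 10^-27 kg

Comparing with the listed masses, this is closest to a deuteron.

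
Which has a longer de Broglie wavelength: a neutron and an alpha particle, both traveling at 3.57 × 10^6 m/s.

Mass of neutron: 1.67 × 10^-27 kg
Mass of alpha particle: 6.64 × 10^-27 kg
The neutron has the longer wavelength.

Using λ = h/(mv), since both particles have the same velocity, the wavelength depends only on mass.

For neutron: λ₁ = h/(m₁v) = 1.11 × 10^-13 m
For alpha particle: λ₂ = h/(m₂v) = 2.80 × 10^-14 m

Since λ ∝ 1/m at constant velocity, the lighter particle has the longer wavelength.

The neutron has the longer de Broglie wavelength.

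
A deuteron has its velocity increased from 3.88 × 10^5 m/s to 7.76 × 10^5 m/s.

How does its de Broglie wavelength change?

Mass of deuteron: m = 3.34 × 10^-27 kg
The wavelength decreases by a factor of 2.

Using λ = h/(mv):

Initial wavelength: λ₁ = h/(mv₁) = 5.11 × 10^-13 m
Final wavelength: λ₂ = h/(mv₂) = 2.56 × 10^-13 m

Since λ ∝ 1/v, when velocity increases by a factor of 2, the wavelength decreases by a factor of 2.

λ₂/λ₁ = v₁/v₂ = 1/2

The wavelength decreases by a factor of 2.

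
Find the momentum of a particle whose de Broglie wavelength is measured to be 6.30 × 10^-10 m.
1.05 × 10^-24 kg·m/s

From the de Broglie relation λ = h/p, we solve for p:

p = h/λ
p = (6.626 × 10^-34 J·s) / (6.30 × 10^-10 m)
p = 1.05 × 10^-24 kg·m/s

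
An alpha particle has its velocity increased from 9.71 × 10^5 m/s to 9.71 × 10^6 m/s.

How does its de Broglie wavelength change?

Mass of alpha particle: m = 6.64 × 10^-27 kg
The wavelength decreases by a factor of 10.

Using λ = h/(mv):

Initial wavelength: λ₁ = h/(mv₁) = 1.03 × 10^-13 m
Final wavelength: λ₂ = h/(mv₂) = 1.03 × 10^-14 m

Since λ ∝ 1/v, when velocity increases by a factor of 10, the wavelength decreases by a factor of 10.

λ₂/λ₁ = v₁/v₂ = 1/10

The wavelength decreases by a factor of 10.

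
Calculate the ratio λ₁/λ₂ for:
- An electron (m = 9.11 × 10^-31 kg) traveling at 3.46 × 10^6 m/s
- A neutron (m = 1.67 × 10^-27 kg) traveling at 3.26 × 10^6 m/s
λ₁/λ₂ = 1.73 × 10^3

Using λ = h/(mv):

λ₁ = h/(m₁v₁) = 2.10 × 10^-10 m
λ₂ = h/(m₂v₂) = 1.22 × 10^-13 m

Ratio λ₁/λ₂ = (m₂v₂)/(m₁v₁)
         = (1.67 × 10^-27 kg × 3.26 × 10^6 m/s) / (9.11 × 10^-31 kg × 3.46 × 10^6 m/s)
         = 1.73 × 10^3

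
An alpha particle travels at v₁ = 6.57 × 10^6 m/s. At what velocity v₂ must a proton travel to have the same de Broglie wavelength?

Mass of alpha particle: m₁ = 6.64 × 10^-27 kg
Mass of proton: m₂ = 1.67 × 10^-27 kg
v₂ = 2.61 × 10^7 m/s

For equal de Broglie wavelengths: λ₁ = λ₂

h/(m₁v₁) = h/(m₂v₂)
m₁v₁ = m₂v₂
v₂ = v₁ · (m₁/m₂)

v₂ = 6.57 × 10^6 m/s × (6.64 × 10^-27 kg / 1.67 × 10^-27 kg)
v₂ = 2.61 × 10^7 m/s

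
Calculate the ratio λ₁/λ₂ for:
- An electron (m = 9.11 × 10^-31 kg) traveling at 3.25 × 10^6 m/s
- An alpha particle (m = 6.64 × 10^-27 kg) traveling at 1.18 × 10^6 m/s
λ₁/λ₂ = 2.65 × 10^3

Using λ = h/(mv):

λ₁ = h/(m₁v₁) = 2.24 × 10^-10 m
λ₂ = h/(m₂v₂) = 8.46 × 10^-14 m

Ratio λ₁/λ₂ = (m₂v₂)/(m₁v₁)
         = (6.64 × 10^-27 kg × 1.18 × 10^6 m/s) / (9.11 × 10^-31 kg × 3.25 × 10^6 m/s)
         = 2.65 × 10^3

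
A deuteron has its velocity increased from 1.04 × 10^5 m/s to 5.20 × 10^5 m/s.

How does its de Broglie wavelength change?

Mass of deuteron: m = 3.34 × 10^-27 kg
The wavelength decreases by a factor of 5.

Using λ = h/(mv):

Initial wavelength: λ₁ = h/(mv₁) = 1.91 × 10^-12 m
Final wavelength: λ₂ = h/(mv₂) = 3.82 × 10^-13 m

Since λ ∝ 1/v, when velocity increases by a factor of 5, the wavelength decreases by a factor of 5.

λ₂/λ₁ = v₁/v₂ = 1/5

The wavelength decreases by a factor of 5.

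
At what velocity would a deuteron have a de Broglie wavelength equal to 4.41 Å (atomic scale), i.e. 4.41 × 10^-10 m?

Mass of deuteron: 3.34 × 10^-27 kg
4.50 × 10^2 m/s

From λ = h/(mv), solve for v:

v = h/(mλ)
v = (6.626 × 10^-34 J·s) / (3.34 × 10^-27 kg × 4.41 × 10^-10 m)
v = 4.50 × 10^2 m/s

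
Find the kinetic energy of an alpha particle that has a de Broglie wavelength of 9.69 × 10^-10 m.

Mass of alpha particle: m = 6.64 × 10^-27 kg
3.52 × 10^-23 J (or 2.20 × 10^-4 eV)

From λ = h/√(2mKE), we solve for KE:

λ² = h²/(2mKE)
KE = h²/(2mλ²)
KE = (6.626 × 10^-34 J·s)² / (2 × 6.64 × 10^-27 kg × (9.69 × 10^-10 m)²)
KE = 3.52 × 10^-23 J
KE = 2.20 × 10^-4 eV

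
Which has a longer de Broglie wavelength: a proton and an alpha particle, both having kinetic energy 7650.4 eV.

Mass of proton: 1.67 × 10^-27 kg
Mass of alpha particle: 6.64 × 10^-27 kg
The proton has the longer wavelength.

Using λ = h/√(2mKE):

For proton: λ₁ = h/√(2m₁KE) = 3.27 × 10^-13 m
For alpha particle: λ₂ = h/√(2m₂KE) = 1.64 × 10^-13 m

Since λ ∝ 1/√m at constant kinetic energy, the lighter particle has the longer wavelength.

The proton has the longer de Broglie wavelength.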